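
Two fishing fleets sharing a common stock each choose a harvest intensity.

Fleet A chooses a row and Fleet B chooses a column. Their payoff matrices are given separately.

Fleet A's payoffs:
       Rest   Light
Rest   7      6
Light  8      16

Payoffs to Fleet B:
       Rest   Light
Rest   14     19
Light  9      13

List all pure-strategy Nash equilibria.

Fleet A against Rest: payoffs 7, 8 → best response Light.
Fleet A against Light: payoffs 6, 16 → best response Light.
Fleet B against Rest: payoffs 14, 19 → best response Light.
Fleet B against Light: payoffs 9, 13 → best response Light.
Mutual best responses: (Light, Light).

(Light, Light)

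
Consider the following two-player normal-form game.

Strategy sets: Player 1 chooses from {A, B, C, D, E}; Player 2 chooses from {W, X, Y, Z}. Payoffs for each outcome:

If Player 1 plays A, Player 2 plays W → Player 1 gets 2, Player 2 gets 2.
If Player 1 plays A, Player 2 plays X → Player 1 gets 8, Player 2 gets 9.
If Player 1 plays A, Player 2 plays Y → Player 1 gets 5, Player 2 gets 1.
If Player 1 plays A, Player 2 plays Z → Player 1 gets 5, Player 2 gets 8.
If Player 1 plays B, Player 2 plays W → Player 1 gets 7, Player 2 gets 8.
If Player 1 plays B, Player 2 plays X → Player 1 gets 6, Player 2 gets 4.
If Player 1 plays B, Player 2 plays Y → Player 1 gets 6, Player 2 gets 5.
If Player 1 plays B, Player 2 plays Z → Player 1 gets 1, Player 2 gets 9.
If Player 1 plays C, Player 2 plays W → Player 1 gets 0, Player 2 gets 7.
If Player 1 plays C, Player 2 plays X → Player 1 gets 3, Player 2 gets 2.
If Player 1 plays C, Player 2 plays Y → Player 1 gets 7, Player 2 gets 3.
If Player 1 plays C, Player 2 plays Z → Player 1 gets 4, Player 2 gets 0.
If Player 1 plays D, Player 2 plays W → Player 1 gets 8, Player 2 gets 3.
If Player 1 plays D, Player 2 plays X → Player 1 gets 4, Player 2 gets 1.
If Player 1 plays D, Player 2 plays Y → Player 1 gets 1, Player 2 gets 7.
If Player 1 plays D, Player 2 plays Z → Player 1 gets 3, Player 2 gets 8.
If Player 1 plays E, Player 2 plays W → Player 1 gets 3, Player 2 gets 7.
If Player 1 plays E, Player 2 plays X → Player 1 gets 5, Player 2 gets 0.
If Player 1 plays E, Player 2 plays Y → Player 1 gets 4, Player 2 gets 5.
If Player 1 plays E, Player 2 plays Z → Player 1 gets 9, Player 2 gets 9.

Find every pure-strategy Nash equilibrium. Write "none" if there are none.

Player 1 against W: payoffs 2, 7, 0, 8, 3 → best response D.
Player 1 against X: payoffs 8, 6, 3, 4, 5 → best response A.
Player 1 against Y: payoffs 5, 6, 7, 1, 4 → best response C.
Player 1 against Z: payoffs 5, 1, 4, 3, 9 → best response E.
Player 2 against A: payoffs 2, 9, 1, 8 → best response X.
Player 2 against B: payoffs 8, 4, 5, 9 → best response Z.
Player 2 against C: payoffs 7, 2, 3, 0 → best response W.
Player 2 against D: payoffs 3, 1, 7, 8 → best response Z.
Player 2 against E: payoffs 7, 0, 5, 9 → best response Z.
Mutual best responses: (A, X); (E, Z).

The pure Nash equilibria are (A, X), (E, Z).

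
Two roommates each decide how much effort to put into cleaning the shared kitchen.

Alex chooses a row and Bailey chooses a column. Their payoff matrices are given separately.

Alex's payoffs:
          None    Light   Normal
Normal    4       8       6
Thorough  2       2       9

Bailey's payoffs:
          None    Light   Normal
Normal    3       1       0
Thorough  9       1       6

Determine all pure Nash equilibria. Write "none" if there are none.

(Normal, None): Alex gets 4, best alternative 2; Bailey gets 3, best alternative 1. No profitable deviation — NE.
(Normal, Light): Bailey can switch to None (1 → 3). Not NE.
(Normal, Normal): Alex can switch to Thorough (6 → 9). Not NE.
(Thorough, None): Alex can switch to Normal (2 → 4). Not NE.
(Thorough, Light): Alex can switch to Normal (2 → 8). Not NE.
(Thorough, Normal): Bailey can switch to None (6 → 9). Not NE.

The unique pure-strategy Nash equilibrium is (Normal, None).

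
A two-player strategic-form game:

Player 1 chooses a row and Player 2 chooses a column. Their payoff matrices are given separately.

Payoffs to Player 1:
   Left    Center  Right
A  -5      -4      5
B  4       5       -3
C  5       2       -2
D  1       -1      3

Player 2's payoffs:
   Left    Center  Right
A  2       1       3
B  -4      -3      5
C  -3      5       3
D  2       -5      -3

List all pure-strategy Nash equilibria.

(A, Left): Player 1 can switch to B (-5 → 4). Not NE.
(A, Center): Player 1 can switch to B (-4 → 5). Not NE.
(A, Right): Player 1 gets 5, best alternative 3; Player 2 gets 3, best alternative 2. No profitable deviation — NE.
(B, Left): Player 1 can switch to C (4 → 5). Not NE.
(B, Center): Player 2 can switch to Right (-3 → 5). Not NE.
(B, Right): Player 1 can switch to A (-3 → 5). Not NE.
(C, Left): Player 2 can switch to Center (-3 → 5). Not NE.
(C, Center): Player 1 can switch to B (2 → 5). Not NE.
(C, Right): Player 1 can switch to A (-2 → 5). Not NE.
(The remaining 3 profiles each have a profitable deviation by the same check.)

Pure NE: (A, Right)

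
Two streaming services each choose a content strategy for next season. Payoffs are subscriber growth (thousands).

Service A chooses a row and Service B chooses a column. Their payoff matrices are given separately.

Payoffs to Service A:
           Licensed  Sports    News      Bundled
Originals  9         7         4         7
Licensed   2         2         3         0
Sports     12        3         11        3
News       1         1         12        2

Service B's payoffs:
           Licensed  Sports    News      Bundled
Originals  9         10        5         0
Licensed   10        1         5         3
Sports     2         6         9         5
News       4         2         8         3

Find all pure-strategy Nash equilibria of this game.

(Originals, Sports); (News, News)

Service A against Licensed: payoffs 9, 2, 12, 1 → best response Sports.
Service A against Sports: payoffs 7, 2, 3, 1 → best response Originals.
Service A against News: payoffs 4, 3, 11, 12 → best response News.
Service A against Bundled: payoffs 7, 0, 3, 2 → best response Originals.
Service B against Originals: payoffs 9, 10, 5, 0 → best response Sports.
Service B against Licensed: payoffs 10, 1, 5, 3 → best response Licensed.
Service B against Sports: payoffs 2, 6, 9, 5 → best response News.
Service B against News: payoffs 4, 2, 8, 3 → best response News.
Mutual best responses: (Originals, Sports); (News, News).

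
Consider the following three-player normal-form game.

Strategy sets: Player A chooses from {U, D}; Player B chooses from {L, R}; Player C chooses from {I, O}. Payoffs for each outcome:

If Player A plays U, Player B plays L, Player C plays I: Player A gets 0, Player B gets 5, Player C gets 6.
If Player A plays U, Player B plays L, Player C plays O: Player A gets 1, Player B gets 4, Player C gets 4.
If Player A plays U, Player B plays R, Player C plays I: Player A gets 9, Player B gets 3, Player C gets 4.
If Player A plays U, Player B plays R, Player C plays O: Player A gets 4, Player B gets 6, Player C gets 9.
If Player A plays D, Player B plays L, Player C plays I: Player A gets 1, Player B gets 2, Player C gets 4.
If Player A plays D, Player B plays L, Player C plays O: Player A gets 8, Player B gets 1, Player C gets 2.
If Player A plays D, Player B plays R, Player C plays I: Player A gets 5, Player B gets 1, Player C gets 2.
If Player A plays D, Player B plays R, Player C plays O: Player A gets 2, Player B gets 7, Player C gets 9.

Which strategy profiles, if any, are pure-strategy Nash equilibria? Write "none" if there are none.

(U, R, O); (D, L, I)

For each strategy profile, look for a profitable unilateral deviation.
(U, L, I): Player A can switch to D (0 → 1). Not NE.
(U, L, O): Player A can switch to D (1 → 8). Not NE.
(U, R, I): Player B can switch to L (3 → 5). Not NE.
(U, R, O): Player A gets 4, best alternative 2; Player B gets 6, best alternative 4; Player C gets 9, best alternative 4. No profitable deviation — NE.
(D, L, I): Player A gets 1, best alternative 0; Player B gets 2, best alternative 1; Player C gets 4, best alternative 2. No profitable deviation — NE.
(D, L, O): Player B can switch to R (1 → 7). Not NE.
(D, R, I): Player A can switch to U (5 → 9). Not NE.
(D, R, O): Player A can switch to U (2 → 4). Not NE.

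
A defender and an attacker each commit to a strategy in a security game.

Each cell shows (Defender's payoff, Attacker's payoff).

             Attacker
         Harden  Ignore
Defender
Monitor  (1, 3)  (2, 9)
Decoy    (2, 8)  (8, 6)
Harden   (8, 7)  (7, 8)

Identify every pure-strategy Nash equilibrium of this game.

(Monitor, Harden): Defender can switch to Decoy (1 → 2). Not NE.
(Monitor, Ignore): Defender can switch to Decoy (2 → 8). Not NE.
(Decoy, Harden): Defender can switch to Harden (2 → 8). Not NE.
(Decoy, Ignore): Attacker can switch to Harden (6 → 8). Not NE.
(Harden, Harden): Attacker can switch to Ignore (7 → 8). Not NE.
(Harden, Ignore): Defender can switch to Decoy (7 → 8). Not NE.

No pure-strategy Nash equilibrium.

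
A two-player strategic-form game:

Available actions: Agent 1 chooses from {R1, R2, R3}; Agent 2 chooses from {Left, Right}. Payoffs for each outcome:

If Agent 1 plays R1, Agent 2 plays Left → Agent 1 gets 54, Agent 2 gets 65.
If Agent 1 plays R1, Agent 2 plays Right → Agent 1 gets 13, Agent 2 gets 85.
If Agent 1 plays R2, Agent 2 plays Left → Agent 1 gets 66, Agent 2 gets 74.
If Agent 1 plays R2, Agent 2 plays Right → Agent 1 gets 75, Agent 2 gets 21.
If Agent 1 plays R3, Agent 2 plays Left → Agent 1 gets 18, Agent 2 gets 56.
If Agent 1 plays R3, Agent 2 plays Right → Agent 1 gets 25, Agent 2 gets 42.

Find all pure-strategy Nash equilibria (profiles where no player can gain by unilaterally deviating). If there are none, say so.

(R2, Left)

(R1, Left): Agent 1 can switch to R2 (54 → 66). Not NE.
(R1, Right): Agent 1 can switch to R2 (13 → 75). Not NE.
(R2, Left): Agent 1 gets 66, best alternative 54; Agent 2 gets 74, best alternative 21. No profitable deviation — NE.
(R2, Right): Agent 2 can switch to Left (21 → 74). Not NE.
(R3, Left): Agent 1 can switch to R1 (18 → 54). Not NE.
(R3, Right): Agent 1 can switch to R2 (25 → 75). Not NE.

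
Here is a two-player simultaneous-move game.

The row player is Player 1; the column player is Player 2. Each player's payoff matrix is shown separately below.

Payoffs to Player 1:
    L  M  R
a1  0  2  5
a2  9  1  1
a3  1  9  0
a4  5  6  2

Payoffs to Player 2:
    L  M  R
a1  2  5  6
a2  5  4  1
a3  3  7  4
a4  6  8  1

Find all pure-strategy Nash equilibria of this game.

(a1, L): Player 1 can switch to a2 (0 → 9). Not NE.
(a1, M): Player 1 can switch to a3 (2 → 9). Not NE.
(a1, R): Player 1 gets 5, best alternative 2; Player 2 gets 6, best alternative 5. No profitable deviation — NE.
(a2, L): Player 1 gets 9, best alternative 5; Player 2 gets 5, best alternative 4. No profitable deviation — NE.
(a2, M): Player 1 can switch to a1 (1 → 2). Not NE.
(a2, R): Player 1 can switch to a1 (1 → 5). Not NE.
(a3, L): Player 1 can switch to a2 (1 → 9). Not NE.
(a3, M): Player 1 gets 9, best alternative 6; Player 2 gets 7, best alternative 4. No profitable deviation — NE.
(a3, R): Player 1 can switch to a1 (0 → 5). Not NE.
(a4, L): Player 1 can switch to a2 (5 → 9). Not NE.
(a4, M): Player 1 can switch to a3 (6 → 9). Not NE.
(a4, R): Player 1 can switch to a1 (2 → 5). Not NE.

The pure Nash equilibria are (a1, R), (a2, L), (a3, M).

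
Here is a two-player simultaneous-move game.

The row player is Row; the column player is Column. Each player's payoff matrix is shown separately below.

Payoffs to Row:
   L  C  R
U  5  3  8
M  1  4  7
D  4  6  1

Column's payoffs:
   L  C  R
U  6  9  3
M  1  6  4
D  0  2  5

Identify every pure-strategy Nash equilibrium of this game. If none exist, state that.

No pure-strategy Nash equilibrium.

Row against L: payoffs 5, 1, 4 → best response U.
Row against C: payoffs 3, 4, 6 → best response D.
Row against R: payoffs 8, 7, 1 → best response U.
Column against U: payoffs 6, 9, 3 → best response C.
Column against M: payoffs 1, 6, 4 → best response C.
Column against D: payoffs 0, 2, 5 → best response R.
No profile is a mutual best response for all players.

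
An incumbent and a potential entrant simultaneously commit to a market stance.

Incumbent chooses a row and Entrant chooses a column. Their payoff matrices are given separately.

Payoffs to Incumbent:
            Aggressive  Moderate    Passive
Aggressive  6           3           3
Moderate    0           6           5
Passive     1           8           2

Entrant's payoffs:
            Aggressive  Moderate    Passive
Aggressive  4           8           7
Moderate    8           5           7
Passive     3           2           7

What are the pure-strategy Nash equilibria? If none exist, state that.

Incumbent against Aggressive: payoffs 6, 0, 1 → best response Aggressive.
Incumbent against Moderate: payoffs 3, 6, 8 → best response Passive.
Incumbent against Passive: payoffs 3, 5, 2 → best response Moderate.
Entrant against Aggressive: payoffs 4, 8, 7 → best response Moderate.
Entrant against Moderate: payoffs 8, 5, 7 → best response Aggressive.
Entrant against Passive: payoffs 3, 2, 7 → best response Passive.
No profile is a mutual best response for all players.

This game has no pure Nash equilibrium.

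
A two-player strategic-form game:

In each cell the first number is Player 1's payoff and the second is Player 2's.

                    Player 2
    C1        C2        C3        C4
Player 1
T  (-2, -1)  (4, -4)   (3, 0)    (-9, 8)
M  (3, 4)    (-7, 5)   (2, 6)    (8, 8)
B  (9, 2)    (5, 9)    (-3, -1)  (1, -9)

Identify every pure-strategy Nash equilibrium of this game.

Pure-strategy Nash equilibria: (M, C4); (B, C2)

Player 1 against C1: payoffs -2, 3, 9 → best response B.
Player 1 against C2: payoffs 4, -7, 5 → best response B.
Player 1 against C3: payoffs 3, 2, -3 → best response T.
Player 1 against C4: payoffs -9, 8, 1 → best response M.
Player 2 against T: payoffs -1, -4, 0, 8 → best response C4.
Player 2 against M: payoffs 4, 5, 6, 8 → best response C4.
Player 2 against B: payoffs 2, 9, -1, -9 → best response C2.
Mutual best responses: (M, C4); (B, C2).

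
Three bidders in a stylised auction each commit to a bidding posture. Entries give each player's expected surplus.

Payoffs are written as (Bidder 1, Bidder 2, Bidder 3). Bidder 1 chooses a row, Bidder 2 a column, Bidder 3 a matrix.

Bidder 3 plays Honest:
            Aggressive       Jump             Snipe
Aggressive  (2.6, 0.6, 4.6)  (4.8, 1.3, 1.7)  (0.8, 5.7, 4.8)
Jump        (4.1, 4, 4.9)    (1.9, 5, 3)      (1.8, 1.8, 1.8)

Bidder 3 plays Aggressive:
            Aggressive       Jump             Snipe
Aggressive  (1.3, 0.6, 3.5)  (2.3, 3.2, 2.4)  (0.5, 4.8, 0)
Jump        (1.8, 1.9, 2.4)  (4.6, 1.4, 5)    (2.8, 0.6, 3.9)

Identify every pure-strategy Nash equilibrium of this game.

Bidder 1 against (Aggressive, Honest): payoffs 2.6, 4.1 → best response Jump.
Bidder 1 against (Aggressive, Aggressive): payoffs 1.3, 1.8 → best response Jump.
Bidder 1 against (Jump, Honest): payoffs 4.8, 1.9 → best response Aggressive.
Bidder 1 against (Jump, Aggressive): payoffs 2.3, 4.6 → best response Jump.
Bidder 1 against (Snipe, Honest): payoffs 0.8, 1.8 → best response Jump.
Bidder 1 against (Snipe, Aggressive): payoffs 0.5, 2.8 → best response Jump.
Bidder 2 against (Aggressive, Honest): payoffs 0.6, 1.3, 5.7 → best response Snipe.
Bidder 2 against (Aggressive, Aggressive): payoffs 0.6, 3.2, 4.8 → best response Snipe.
Bidder 2 against (Jump, Honest): payoffs 4, 5, 1.8 → best response Jump.
Bidder 2 against (Jump, Aggressive): payoffs 1.9, 1.4, 0.6 → best response Aggressive.
Bidder 3 against (Aggressive, Aggressive): payoffs 4.6, 3.5 → best response Honest.
Bidder 3 against (Aggressive, Jump): payoffs 1.7, 2.4 → best response Aggressive.
Bidder 3 against (Aggressive, Snipe): payoffs 4.8, 0 → best response Honest.
Bidder 3 against (Jump, Aggressive): payoffs 4.9, 2.4 → best response Honest.
Bidder 3 against (Jump, Jump): payoffs 3, 5 → best response Aggressive.
Bidder 3 against (Jump, Snipe): payoffs 1.8, 3.9 → best response Aggressive.
No profile is a mutual best response for all players.

none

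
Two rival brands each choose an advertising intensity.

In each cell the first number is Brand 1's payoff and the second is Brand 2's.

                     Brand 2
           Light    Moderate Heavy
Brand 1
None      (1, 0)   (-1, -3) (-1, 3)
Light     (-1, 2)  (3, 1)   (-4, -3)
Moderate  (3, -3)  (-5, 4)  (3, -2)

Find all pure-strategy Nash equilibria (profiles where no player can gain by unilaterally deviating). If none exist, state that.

Check each profile: it is a Nash equilibrium iff no player can strictly gain by switching unilaterally.
(None, Light): Brand 1 can switch to Moderate (1 → 3). Not NE.
(None, Moderate): Brand 1 can switch to Light (-1 → 3). Not NE.
(None, Heavy): Brand 1 can switch to Moderate (-1 → 3). Not NE.
(Light, Light): Brand 1 can switch to None (-1 → 1). Not NE.
(Light, Moderate): Brand 2 can switch to Light (1 → 2). Not NE.
(Light, Heavy): Brand 1 can switch to None (-4 → -1). Not NE.
(Moderate, Light): Brand 2 can switch to Moderate (-3 → 4). Not NE.
(Moderate, Moderate): Brand 1 can switch to None (-5 → -1). Not NE.
(Moderate, Heavy): Brand 2 can switch to Moderate (-2 → 4). Not NE.

No pure-strategy Nash equilibrium.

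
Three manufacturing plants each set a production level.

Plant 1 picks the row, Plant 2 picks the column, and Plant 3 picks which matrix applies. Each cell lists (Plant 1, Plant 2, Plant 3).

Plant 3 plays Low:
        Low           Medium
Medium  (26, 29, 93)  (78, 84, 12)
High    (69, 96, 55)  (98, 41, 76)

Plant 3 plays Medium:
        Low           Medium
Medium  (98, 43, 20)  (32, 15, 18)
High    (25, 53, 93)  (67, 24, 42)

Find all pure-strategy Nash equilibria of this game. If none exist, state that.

There is no pure-strategy Nash equilibrium.

Plant 1 against (Low, Low): payoffs 26, 69 → best response High.
Plant 1 against (Low, Medium): payoffs 98, 25 → best response Medium.
Plant 1 against (Medium, Low): payoffs 78, 98 → best response High.
Plant 1 against (Medium, Medium): payoffs 32, 67 → best response High.
Plant 2 against (Medium, Low): payoffs 29, 84 → best response Medium.
Plant 2 against (Medium, Medium): payoffs 43, 15 → best response Low.
Plant 2 against (High, Low): payoffs 96, 41 → best response Low.
Plant 2 against (High, Medium): payoffs 53, 24 → best response Low.
Plant 3 against (Medium, Low): payoffs 93, 20 → best response Low.
Plant 3 against (Medium, Medium): payoffs 12, 18 → best response Medium.
Plant 3 against (High, Low): payoffs 55, 93 → best response Medium.
Plant 3 against (High, Medium): payoffs 76, 42 → best response Low.
No profile is a mutual best response for all players.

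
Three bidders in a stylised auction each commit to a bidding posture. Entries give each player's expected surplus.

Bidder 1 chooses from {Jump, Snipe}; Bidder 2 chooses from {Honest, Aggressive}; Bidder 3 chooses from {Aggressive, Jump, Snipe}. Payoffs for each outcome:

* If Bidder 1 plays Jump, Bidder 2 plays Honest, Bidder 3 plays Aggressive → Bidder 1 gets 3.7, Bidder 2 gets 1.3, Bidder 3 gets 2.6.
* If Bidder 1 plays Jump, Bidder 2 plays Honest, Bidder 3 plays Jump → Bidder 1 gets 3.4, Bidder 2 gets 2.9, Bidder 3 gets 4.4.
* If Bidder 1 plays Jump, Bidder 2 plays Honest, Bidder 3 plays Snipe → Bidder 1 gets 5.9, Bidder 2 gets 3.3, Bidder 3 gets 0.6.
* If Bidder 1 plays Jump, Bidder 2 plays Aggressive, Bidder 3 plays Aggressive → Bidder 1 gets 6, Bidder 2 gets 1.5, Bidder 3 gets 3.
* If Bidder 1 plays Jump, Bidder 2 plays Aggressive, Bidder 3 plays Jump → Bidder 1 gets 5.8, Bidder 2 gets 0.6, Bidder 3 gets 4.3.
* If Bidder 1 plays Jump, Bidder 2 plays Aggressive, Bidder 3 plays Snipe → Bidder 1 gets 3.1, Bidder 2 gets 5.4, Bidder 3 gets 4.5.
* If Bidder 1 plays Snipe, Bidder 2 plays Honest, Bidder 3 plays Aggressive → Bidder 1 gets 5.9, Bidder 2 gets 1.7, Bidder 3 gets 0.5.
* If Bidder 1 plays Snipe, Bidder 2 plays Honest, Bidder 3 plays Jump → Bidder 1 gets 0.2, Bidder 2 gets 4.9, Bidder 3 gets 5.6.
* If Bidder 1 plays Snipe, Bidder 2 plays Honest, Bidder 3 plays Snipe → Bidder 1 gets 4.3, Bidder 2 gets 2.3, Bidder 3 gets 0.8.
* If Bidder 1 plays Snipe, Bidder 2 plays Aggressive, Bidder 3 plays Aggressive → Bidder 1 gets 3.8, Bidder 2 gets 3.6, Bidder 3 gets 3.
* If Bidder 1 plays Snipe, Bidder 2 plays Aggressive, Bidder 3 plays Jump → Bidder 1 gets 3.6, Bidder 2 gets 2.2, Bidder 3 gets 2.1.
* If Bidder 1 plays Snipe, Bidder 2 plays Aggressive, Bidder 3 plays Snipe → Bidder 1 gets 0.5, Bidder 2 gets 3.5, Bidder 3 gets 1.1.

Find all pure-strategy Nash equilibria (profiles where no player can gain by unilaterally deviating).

For each player, find the best response to each opponent profile; mutual best responses are the pure NE.
Bidder 1 against (Honest, Aggressive): payoffs 3.7, 5.9 → best response Snipe.
Bidder 1 against (Honest, Jump): payoffs 3.4, 0.2 → best response Jump.
Bidder 1 against (Honest, Snipe): payoffs 5.9, 4.3 → best response Jump.
Bidder 1 against (Aggressive, Aggressive): payoffs 6, 3.8 → best response Jump.
Bidder 1 against (Aggressive, Jump): payoffs 5.8, 3.6 → best response Jump.
Bidder 1 against (Aggressive, Snipe): payoffs 3.1, 0.5 → best response Jump.
Bidder 2 against (Jump, Aggressive): payoffs 1.3, 1.5 → best response Aggressive.
Bidder 2 against (Jump, Jump): payoffs 2.9, 0.6 → best response Honest.
Bidder 2 against (Jump, Snipe): payoffs 3.3, 5.4 → best response Aggressive.
Bidder 2 against (Snipe, Aggressive): payoffs 1.7, 3.6 → best response Aggressive.
Bidder 2 against (Snipe, Jump): payoffs 4.9, 2.2 → best response Honest.
Bidder 2 against (Snipe, Snipe): payoffs 2.3, 3.5 → best response Aggressive.
Bidder 3 against (Jump, Honest): payoffs 2.6, 4.4, 0.6 → best response Jump.
Bidder 3 against (Jump, Aggressive): payoffs 3, 4.3, 4.5 → best response Snipe.
Bidder 3 against (Snipe, Honest): payoffs 0.5, 5.6, 0.8 → best response Jump.
Bidder 3 against (Snipe, Aggressive): payoffs 3, 2.1, 1.1 → best response Aggressive.
Mutual best responses: (Jump, Honest, Jump); (Jump, Aggressive, Snipe).

The pure Nash equilibria are (Jump, Honest, Jump); (Jump, Aggressive, Snipe).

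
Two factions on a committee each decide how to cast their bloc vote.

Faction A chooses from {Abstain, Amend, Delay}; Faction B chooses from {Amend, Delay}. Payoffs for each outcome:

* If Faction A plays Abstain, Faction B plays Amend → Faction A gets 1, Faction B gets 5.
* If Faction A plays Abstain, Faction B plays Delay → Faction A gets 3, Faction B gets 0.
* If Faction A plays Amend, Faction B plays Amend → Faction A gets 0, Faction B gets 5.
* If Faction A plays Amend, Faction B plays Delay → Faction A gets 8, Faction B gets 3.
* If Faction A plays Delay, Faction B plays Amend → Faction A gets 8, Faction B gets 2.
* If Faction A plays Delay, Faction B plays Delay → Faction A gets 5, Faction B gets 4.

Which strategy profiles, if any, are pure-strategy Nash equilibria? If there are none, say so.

none

Mark each player's best response to every combination of opponents' strategies; a profile where every player is best-responding is a pure Nash equilibrium.
Faction A against Amend: payoffs 1, 0, 8 → best response Delay.
Faction A against Delay: payoffs 3, 8, 5 → best response Amend.
Faction B against Abstain: payoffs 5, 0 → best response Amend.
Faction B against Amend: payoffs 5, 3 → best response Amend.
Faction B against Delay: payoffs 2, 4 → best response Delay.
No profile is a mutual best response for all players.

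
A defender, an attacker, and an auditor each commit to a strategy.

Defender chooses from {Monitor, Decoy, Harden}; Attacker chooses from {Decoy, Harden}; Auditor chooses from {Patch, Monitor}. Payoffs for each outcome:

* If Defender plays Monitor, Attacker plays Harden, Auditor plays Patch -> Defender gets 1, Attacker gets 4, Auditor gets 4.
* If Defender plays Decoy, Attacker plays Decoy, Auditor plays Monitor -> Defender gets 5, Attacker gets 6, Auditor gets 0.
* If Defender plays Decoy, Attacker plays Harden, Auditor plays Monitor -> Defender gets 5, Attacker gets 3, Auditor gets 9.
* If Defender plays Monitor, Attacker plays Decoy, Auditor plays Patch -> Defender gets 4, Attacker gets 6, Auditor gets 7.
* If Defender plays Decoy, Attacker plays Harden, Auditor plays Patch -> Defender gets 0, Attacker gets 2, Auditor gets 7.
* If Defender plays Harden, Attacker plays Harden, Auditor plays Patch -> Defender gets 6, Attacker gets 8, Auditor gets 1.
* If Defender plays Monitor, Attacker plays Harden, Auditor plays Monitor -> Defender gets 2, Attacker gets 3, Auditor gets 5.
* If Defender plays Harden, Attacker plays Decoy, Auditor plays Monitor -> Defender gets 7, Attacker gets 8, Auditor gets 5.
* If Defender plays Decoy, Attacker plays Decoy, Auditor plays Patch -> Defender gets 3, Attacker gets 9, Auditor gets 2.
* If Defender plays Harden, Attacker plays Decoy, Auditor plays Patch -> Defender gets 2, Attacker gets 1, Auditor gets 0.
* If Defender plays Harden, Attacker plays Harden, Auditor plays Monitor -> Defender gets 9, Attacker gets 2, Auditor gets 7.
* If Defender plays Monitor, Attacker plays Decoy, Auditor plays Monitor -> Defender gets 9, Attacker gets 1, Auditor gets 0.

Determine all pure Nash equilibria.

Pure NE: (Monitor, Decoy, Patch)

For each player, find the best response to each opponent profile; mutual best responses are the pure NE.
Defender against (Decoy, Patch): payoffs 4, 3, 2 → best response Monitor.
Defender against (Decoy, Monitor): payoffs 9, 5, 7 → best response Monitor.
Defender against (Harden, Patch): payoffs 1, 0, 6 → best response Harden.
Defender against (Harden, Monitor): payoffs 2, 5, 9 → best response Harden.
Attacker against (Monitor, Patch): payoffs 6, 4 → best response Decoy.
Attacker against (Monitor, Monitor): payoffs 1, 3 → best response Harden.
Attacker against (Decoy, Patch): payoffs 9, 2 → best response Decoy.
Attacker against (Decoy, Monitor): payoffs 6, 3 → best response Decoy.
Attacker against (Harden, Patch): payoffs 1, 8 → best response Harden.
Attacker against (Harden, Monitor): payoffs 8, 2 → best response Decoy.
Auditor against (Monitor, Decoy): payoffs 7, 0 → best response Patch.
Auditor against (Monitor, Harden): payoffs 4, 5 → best response Monitor.
Auditor against (Decoy, Decoy): payoffs 2, 0 → best response Patch.
Auditor against (Decoy, Harden): payoffs 7, 9 → best response Monitor.
Auditor against (Harden, Decoy): payoffs 0, 5 → best response Monitor.
Auditor against (Harden, Harden): payoffs 1, 7 → best response Monitor.
Mutual best responses: (Monitor, Decoy, Patch).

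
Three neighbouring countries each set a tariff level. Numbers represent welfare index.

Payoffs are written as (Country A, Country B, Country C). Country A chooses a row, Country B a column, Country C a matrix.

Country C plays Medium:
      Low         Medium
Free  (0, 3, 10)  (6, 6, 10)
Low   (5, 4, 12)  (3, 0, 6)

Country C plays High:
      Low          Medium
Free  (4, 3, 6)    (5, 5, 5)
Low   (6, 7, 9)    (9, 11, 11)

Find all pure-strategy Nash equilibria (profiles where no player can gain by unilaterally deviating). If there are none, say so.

(Free, Low, Medium): Country A can switch to Low (0 → 5). Not NE.
(Free, Low, High): Country A can switch to Low (4 → 6). Not NE.
(Free, Medium, Medium): Country A gets 6, best alternative 3; Country B gets 6, best alternative 3; Country C gets 10, best alternative 5. No profitable deviation — NE.
(Free, Medium, High): Country A can switch to Low (5 → 9). Not NE.
(Low, Low, Medium): Country A gets 5, best alternative 0; Country B gets 4, best alternative 0; Country C gets 12, best alternative 9. No profitable deviation — NE.
(Low, Low, High): Country B can switch to Medium (7 → 11). Not NE.
(Low, Medium, Medium): Country A can switch to Free (3 → 6). Not NE.
(Low, Medium, High): Country A gets 9, best alternative 5; Country B gets 11, best alternative 7; Country C gets 11, best alternative 6. No profitable deviation — NE.

Pure-strategy Nash equilibria: (Free, Medium, Medium); (Low, Low, Medium); (Low, Medium, High)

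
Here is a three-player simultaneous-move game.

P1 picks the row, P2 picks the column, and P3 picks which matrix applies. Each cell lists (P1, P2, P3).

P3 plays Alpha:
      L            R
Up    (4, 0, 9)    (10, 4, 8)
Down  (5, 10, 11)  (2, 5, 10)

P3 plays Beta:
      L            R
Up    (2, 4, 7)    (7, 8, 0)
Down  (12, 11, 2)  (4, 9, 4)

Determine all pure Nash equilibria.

P1 against (L, Alpha): payoffs 4, 5 → best response Down.
P1 against (L, Beta): payoffs 2, 12 → best response Down.
P1 against (R, Alpha): payoffs 10, 2 → best response Up.
P1 against (R, Beta): payoffs 7, 4 → best response Up.
P2 against (Up, Alpha): payoffs 0, 4 → best response R.
P2 against (Up, Beta): payoffs 4, 8 → best response R.
P2 against (Down, Alpha): payoffs 10, 5 → best response L.
P2 against (Down, Beta): payoffs 11, 9 → best response L.
P3 against (Up, L): payoffs 9, 7 → best response Alpha.
P3 against (Up, R): payoffs 8, 0 → best response Alpha.
P3 against (Down, L): payoffs 11, 2 → best response Alpha.
P3 against (Down, R): payoffs 10, 4 → best response Alpha.
Mutual best responses: (Up, R, Alpha); (Down, L, Alpha).

The pure Nash equilibria are (Up, R, Alpha), (Down, L, Alpha).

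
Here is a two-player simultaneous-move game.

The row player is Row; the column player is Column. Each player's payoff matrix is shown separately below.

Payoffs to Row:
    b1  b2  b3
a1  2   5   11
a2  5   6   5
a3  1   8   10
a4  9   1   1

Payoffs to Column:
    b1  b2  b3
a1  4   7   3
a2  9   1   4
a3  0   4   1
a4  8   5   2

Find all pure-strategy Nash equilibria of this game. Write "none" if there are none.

Row against b1: payoffs 2, 5, 1, 9 → best response a4.
Row against b2: payoffs 5, 6, 8, 1 → best response a3.
Row against b3: payoffs 11, 5, 10, 1 → best response a1.
Column against a1: payoffs 4, 7, 3 → best response b2.
Column against a2: payoffs 9, 1, 4 → best response b1.
Column against a3: payoffs 0, 4, 1 → best response b2.
Column against a4: payoffs 8, 5, 2 → best response b1.
Mutual best responses: (a3, b2); (a4, b1).

The pure Nash equilibria are (a3, b2) and (a4, b1).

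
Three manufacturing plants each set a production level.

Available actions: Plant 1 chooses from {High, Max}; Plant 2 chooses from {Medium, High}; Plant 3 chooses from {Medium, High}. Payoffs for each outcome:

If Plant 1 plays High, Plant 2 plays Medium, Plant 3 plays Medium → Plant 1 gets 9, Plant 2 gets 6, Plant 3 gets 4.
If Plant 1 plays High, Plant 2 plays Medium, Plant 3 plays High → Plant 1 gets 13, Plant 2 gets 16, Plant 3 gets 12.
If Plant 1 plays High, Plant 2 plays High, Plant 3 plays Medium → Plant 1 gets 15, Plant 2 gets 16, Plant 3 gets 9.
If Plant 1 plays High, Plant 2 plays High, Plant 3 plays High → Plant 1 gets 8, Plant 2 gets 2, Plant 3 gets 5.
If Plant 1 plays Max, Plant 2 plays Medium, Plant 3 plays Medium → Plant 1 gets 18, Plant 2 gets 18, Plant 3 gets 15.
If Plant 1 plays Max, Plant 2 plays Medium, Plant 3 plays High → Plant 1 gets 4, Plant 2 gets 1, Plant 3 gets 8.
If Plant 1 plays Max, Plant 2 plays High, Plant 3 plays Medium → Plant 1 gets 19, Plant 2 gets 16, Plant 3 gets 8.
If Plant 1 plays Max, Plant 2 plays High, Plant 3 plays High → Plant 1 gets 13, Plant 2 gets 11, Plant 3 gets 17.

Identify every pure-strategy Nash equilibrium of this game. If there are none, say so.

(High, Medium, High); (Max, Medium, Medium); (Max, High, High)

For each player, find the best response to each opponent profile; mutual best responses are the pure NE.
Plant 1 against (Medium, Medium): payoffs 9, 18 → best response Max.
Plant 1 against (Medium, High): payoffs 13, 4 → best response High.
Plant 1 against (High, Medium): payoffs 15, 19 → best response Max.
Plant 1 against (High, High): payoffs 8, 13 → best response Max.
Plant 2 against (High, Medium): payoffs 6, 16 → best response High.
Plant 2 against (High, High): payoffs 16, 2 → best response Medium.
Plant 2 against (Max, Medium): payoffs 18, 16 → best response Medium.
Plant 2 against (Max, High): payoffs 1, 11 → best response High.
Plant 3 against (High, Medium): payoffs 4, 12 → best response High.
Plant 3 against (High, High): payoffs 9, 5 → best response Medium.
Plant 3 against (Max, Medium): payoffs 15, 8 → best response Medium.
Plant 3 against (Max, High): payoffs 8, 17 → best response High.
Mutual best responses: (High, Medium, High); (Max, Medium, Medium); (Max, High, High).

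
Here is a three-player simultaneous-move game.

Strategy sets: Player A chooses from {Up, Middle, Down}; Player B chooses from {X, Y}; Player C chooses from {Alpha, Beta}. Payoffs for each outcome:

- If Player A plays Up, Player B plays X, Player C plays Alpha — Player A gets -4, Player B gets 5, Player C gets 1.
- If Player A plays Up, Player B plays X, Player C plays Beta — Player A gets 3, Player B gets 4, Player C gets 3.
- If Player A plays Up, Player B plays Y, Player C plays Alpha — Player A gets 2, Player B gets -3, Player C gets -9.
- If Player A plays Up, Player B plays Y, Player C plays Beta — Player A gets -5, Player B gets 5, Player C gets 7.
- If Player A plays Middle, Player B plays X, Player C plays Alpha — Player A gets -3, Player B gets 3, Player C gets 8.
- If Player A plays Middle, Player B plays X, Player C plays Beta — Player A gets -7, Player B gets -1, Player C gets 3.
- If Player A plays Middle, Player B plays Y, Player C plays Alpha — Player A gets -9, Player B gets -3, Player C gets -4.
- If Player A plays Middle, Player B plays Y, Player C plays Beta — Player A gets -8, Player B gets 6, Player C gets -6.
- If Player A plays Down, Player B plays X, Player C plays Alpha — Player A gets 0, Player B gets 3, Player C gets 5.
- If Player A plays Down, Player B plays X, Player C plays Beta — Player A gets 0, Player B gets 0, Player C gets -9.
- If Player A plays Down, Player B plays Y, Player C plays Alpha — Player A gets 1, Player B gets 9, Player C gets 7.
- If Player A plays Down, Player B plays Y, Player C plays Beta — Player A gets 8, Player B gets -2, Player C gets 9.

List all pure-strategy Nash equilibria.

none

Player A against (X, Alpha): payoffs -4, -3, 0 → best response Down.
Player A against (X, Beta): payoffs 3, -7, 0 → best response Up.
Player A against (Y, Alpha): payoffs 2, -9, 1 → best response Up.
Player A against (Y, Beta): payoffs -5, -8, 8 → best response Down.
Player B against (Up, Alpha): payoffs 5, -3 → best response X.
Player B against (Up, Beta): payoffs 4, 5 → best response Y.
Player B against (Middle, Alpha): payoffs 3, -3 → best response X.
Player B against (Middle, Beta): payoffs -1, 6 → best response Y.
Player B against (Down, Alpha): payoffs 3, 9 → best response Y.
Player B against (Down, Beta): payoffs 0, -2 → best response X.
Player C against (Up, X): payoffs 1, 3 → best response Beta.
Player C against (Up, Y): payoffs -9, 7 → best response Beta.
Player C against (Middle, X): payoffs 8, 3 → best response Alpha.
Player C against (Middle, Y): payoffs -4, -6 → best response Alpha.
Player C against (Down, X): payoffs 5, -9 → best response Alpha.
Player C against (Down, Y): payoffs 7, 9 → best response Beta.
No profile is a mutual best response for all players.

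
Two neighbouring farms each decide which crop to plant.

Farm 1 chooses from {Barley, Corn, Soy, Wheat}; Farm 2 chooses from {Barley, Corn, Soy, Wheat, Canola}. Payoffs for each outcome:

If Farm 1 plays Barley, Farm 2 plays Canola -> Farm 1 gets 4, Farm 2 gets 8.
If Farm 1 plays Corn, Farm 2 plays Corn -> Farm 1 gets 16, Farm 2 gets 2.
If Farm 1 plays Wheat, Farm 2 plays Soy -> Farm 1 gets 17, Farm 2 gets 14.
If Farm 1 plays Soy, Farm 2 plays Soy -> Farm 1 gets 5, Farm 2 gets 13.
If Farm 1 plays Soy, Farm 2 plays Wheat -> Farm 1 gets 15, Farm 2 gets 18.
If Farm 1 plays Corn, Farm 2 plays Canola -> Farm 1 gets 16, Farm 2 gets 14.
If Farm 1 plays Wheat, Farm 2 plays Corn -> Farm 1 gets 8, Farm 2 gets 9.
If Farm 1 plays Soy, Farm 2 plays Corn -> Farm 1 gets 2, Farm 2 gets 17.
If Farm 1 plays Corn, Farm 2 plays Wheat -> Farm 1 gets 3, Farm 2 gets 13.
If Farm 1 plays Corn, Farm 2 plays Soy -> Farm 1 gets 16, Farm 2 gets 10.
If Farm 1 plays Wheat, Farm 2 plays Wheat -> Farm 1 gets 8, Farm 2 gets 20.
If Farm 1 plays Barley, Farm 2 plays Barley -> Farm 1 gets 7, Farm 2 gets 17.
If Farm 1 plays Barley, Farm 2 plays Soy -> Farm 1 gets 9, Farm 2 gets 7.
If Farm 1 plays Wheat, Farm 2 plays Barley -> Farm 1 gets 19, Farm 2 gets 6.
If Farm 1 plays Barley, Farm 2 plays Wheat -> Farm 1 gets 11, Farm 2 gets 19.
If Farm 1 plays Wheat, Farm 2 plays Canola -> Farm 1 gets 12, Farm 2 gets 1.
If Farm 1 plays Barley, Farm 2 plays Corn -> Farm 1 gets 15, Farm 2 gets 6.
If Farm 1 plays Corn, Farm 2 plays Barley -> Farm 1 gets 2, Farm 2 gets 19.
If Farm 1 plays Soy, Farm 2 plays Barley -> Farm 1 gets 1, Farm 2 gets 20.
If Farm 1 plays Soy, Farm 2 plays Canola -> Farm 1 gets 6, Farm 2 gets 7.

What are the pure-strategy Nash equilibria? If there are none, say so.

This game has no pure Nash equilibrium.

Farm 1 against Barley: payoffs 7, 2, 1, 19 → best response Wheat.
Farm 1 against Corn: payoffs 15, 16, 2, 8 → best response Corn.
Farm 1 against Soy: payoffs 9, 16, 5, 17 → best response Wheat.
Farm 1 against Wheat: payoffs 11, 3, 15, 8 → best response Soy.
Farm 1 against Canola: payoffs 4, 16, 6, 12 → best response Corn.
Farm 2 against Barley: payoffs 17, 6, 7, 19, 8 → best response Wheat.
Farm 2 against Corn: payoffs 19, 2, 10, 13, 14 → best response Barley.
Farm 2 against Soy: payoffs 20, 17, 13, 18, 7 → best response Barley.
Farm 2 against Wheat: payoffs 6, 9, 14, 20, 1 → best response Wheat.
No profile is a mutual best response for all players.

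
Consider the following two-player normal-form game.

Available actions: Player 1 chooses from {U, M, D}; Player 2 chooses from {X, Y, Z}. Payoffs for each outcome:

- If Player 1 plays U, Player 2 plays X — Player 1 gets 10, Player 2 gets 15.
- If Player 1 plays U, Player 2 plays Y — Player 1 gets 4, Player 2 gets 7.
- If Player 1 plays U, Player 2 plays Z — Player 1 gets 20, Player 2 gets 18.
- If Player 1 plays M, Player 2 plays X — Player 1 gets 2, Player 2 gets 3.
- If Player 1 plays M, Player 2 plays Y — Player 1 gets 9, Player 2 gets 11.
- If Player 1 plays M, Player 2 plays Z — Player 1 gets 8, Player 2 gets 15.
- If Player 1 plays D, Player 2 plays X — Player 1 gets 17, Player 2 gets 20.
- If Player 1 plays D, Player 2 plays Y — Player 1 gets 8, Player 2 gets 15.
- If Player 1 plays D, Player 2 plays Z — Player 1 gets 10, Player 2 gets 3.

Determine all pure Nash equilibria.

(U, X): Player 1 can switch to D (10 → 17). Not NE.
(U, Y): Player 1 can switch to M (4 → 9). Not NE.
(U, Z): Player 1 gets 20, best alternative 10; Player 2 gets 18, best alternative 15. No profitable deviation — NE.
(M, X): Player 1 can switch to U (2 → 10). Not NE.
(M, Y): Player 2 can switch to Z (11 → 15). Not NE.
(M, Z): Player 1 can switch to U (8 → 20). Not NE.
(D, X): Player 1 gets 17, best alternative 10; Player 2 gets 20, best alternative 15. No profitable deviation — NE.
(D, Y): Player 1 can switch to M (8 → 9). Not NE.
(The remaining 1 profile has a profitable deviation by the same check.)

The pure Nash equilibria are (U, Z); (D, X).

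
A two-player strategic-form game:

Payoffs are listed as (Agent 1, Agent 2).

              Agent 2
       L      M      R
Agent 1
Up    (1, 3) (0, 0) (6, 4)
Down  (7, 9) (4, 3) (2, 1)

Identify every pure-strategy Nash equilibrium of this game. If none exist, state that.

(Up, R); (Down, L)

(Up, L): Agent 1 can switch to Down (1 → 7). Not NE.
(Up, M): Agent 1 can switch to Down (0 → 4). Not NE.
(Up, R): Agent 1 gets 6, best alternative 2; Agent 2 gets 4, best alternative 3. No profitable deviation — NE.
(Down, L): Agent 1 gets 7, best alternative 1; Agent 2 gets 9, best alternative 3. No profitable deviation — NE.
(Down, M): Agent 2 can switch to L (3 → 9). Not NE.
(Down, R): Agent 1 can switch to Up (2 → 6). Not NE.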